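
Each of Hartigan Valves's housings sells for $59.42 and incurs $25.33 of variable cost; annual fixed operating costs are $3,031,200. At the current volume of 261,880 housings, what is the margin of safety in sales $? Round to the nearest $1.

Contribution margin per unit = $59.42 − $25.33 = $34.09. Break-even units = $3,031,200 ÷ $34.09 = 88,917.57; break-even revenue = 88,917.57 × $59.42 = $5,283,482.08.
Actual sales revenue = 261,880 × $59.42 = $15,560,909.60.
Margin of safety = $15,560,909.60 − $5,283,482.08 = $10,277,428.

$10,277,428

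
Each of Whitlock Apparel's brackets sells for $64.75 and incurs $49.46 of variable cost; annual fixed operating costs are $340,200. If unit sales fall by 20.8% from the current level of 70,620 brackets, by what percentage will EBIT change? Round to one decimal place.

-30.4%

At 70,620 units, contribution = 70,620 × $15.29 = $1,079,779.80.
Subtracting fixed costs: EBIT = $1,079,779.80 − $340,200 = $739,579.80.
So DOL = total CM / EBIT = $1,079,779.80 / $739,579.80 = 1.4600.
%ΔEBIT = DOL × %ΔSales = 1.4600 × -20.8% = -30.4%.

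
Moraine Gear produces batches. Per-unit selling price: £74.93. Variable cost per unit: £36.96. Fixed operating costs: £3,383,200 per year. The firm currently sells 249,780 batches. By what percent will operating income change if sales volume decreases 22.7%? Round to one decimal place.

At 249,780 units, contribution = 249,780 × £37.97 = £9,484,146.60.
Subtracting fixed costs: EBIT = £9,484,146.60 − £3,383,200 = £6,100,946.60.
So DOL = total CM / EBIT = £9,484,146.60 / £6,100,946.60 = 1.5545.
%ΔEBIT = DOL × %ΔSales = 1.5545 × -22.7% = -35.3%.

-35.3%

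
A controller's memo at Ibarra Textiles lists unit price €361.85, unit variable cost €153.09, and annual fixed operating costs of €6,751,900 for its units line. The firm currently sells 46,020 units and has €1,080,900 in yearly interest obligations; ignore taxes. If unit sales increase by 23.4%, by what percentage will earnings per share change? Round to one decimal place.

Total contribution margin = 46,020 × €208.76 = €9,607,135.20.
EBIT = €9,607,135.20 − €6,751,900 = €2,855,235.20.
After interest of €1,080,900.00, pre-tax earnings = €1,774,335.20.
Degree of combined leverage = contribution ÷ (EBIT − I) = €9,607,135.20 ÷ €1,774,335.20 = 5.4145.
EPS therefore changes by 5.4145 × (+23.4%) = +126.7%.

+126.7%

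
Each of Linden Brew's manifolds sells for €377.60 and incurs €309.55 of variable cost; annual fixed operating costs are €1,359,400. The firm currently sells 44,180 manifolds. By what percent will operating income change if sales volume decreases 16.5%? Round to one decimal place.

-30.1%

At 44,180 units, contribution = 44,180 × €68.05 = €3,006,449.00.
Operating income = contribution − fixed costs = €3,006,449.00 − €1,359,400 = €1,647,049.00.
Degree of operating leverage = €3,006,449.00 / €1,647,049.00 = 1.8254.
%ΔEBIT = DOL × %ΔSales = 1.8254 × -16.5% = -30.1%.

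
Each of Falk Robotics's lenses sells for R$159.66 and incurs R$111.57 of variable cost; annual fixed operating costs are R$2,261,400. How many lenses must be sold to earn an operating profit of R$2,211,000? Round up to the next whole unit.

Unit CM = price − variable cost = R$159.66 − R$111.57 = R$48.09.
Units = (FC + target) / CM = (R$2,261,400 + R$2,211,000) / R$48.09 = 93,000.62, so 93,001 lenses.

93,001 lenses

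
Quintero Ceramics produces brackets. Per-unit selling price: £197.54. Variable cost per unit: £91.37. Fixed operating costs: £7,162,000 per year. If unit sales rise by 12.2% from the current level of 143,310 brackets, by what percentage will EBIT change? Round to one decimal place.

+23.0%

At 143,310 units, contribution = 143,310 × £106.17 = £15,215,222.70.
Subtracting fixed costs: EBIT = £15,215,222.70 − £7,162,000 = £8,053,222.70.
DOL = contribution ÷ EBIT = £15,215,222.70 ÷ £8,053,222.70 = 1.8893.
Operating income changes by 1.8893 × +12.2% = +23.0%.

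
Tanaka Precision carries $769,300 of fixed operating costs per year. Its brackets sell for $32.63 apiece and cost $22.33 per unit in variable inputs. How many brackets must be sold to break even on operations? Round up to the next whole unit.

Contribution margin per unit = $32.63 − $22.33 = $10.30.
Units to break even: $769,300 ÷ $10.30 = 74,689.32, rounded up to 74,690.

74,690 brackets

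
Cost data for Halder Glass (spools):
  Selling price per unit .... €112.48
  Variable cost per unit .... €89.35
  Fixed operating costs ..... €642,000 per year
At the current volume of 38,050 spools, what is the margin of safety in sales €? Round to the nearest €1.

Unit CM = price − variable cost = €112.48 − €89.35 = €23.13. Break-even units = €642,000 ÷ €23.13 = 27,756.16; break-even revenue = 27,756.16 × €112.48 = €3,122,012.97.
Current sales = 38,050 × €112.48 = €4,279,864.00.
Margin of safety = €4,279,864.00 − €3,122,012.97 = €1,157,851.

€1,157,851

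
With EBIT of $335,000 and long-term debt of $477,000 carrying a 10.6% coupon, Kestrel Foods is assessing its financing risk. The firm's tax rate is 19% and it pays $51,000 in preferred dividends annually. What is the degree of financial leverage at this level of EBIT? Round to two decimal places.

Interest = $50,562.00.
Preferred dividends grossed up pre-tax: $51,000 / (1 − 0.19) = $62,962.96.
DFL = EBIT ÷ [EBIT − I − D_p/(1−t)] = $335,000 ÷ [$335,000 − $50,562.00 − $62,962.96] = $335,000 ÷ $221,475.04 = 1.5126.

1.51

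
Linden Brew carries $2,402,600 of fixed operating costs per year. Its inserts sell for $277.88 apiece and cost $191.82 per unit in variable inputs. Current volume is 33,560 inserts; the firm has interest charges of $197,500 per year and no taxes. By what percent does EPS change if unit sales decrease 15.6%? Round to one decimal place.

Contribution at this volume is 33,560 × $86.06 = $2,888,173.60.
Operating income = contribution − fixed costs = $2,888,173.60 − $2,402,600 = $485,573.60.
After interest of $197,500.00, pre-tax earnings = $288,073.60.
DCL = total CM / (EBIT − I) = $2,888,173.60 / $288,073.60 = 10.0258.
%ΔEPS = DCL × %ΔSales = 10.0258 × -15.6% = -156.4%.

-156.4%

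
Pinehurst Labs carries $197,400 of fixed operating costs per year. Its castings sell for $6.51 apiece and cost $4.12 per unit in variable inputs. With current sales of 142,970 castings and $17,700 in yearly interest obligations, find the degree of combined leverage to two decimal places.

2.70

Total contribution margin = 142,970 × $2.39 = $341,698.30.
Subtracting fixed costs: EBIT = $341,698.30 − $197,400 = $144,298.30. Interest = $17,700.00, so EBIT − I = $126,598.30.
DCL = contribution ÷ (EBIT − I) = $341,698.30 ÷ $126,598.30 = 2.6991.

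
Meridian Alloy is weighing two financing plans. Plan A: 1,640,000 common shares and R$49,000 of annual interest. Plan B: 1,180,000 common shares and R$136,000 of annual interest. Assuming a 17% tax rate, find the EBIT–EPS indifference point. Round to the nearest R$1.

R$359,174

At indifference, (EBIT − 49,000)(1 − t)/1,640,000 = (EBIT − 136,000)(1 − t)/1,180,000.
Cancelling (1 − t) and cross-multiplying: 1,180,000·(EBIT − 49,000) = 1,640,000·(EBIT − 136,000).
Solving, EBIT = (136,000·1,640,000 − 49,000·1,180,000) / (1,640,000 − 1,180,000) = 165,220,000,000 / 460,000 = 359,173.91.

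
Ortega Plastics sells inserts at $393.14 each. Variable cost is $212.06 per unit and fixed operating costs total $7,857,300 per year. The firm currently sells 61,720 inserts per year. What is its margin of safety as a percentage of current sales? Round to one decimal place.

29.7%

Contribution margin per unit = $393.14 − $212.06 = $181.08. Break-even units = $7,857,300 ÷ $181.08 = 43,391.32; break-even revenue = 43,391.32 × $393.14 = $17,058,863.06.
Actual sales revenue = 61,720 × $393.14 = $24,264,600.80.
Margin of safety = ($24,264,600.80 − $17,058,863.06) ÷ $24,264,600.80 = 29.7%.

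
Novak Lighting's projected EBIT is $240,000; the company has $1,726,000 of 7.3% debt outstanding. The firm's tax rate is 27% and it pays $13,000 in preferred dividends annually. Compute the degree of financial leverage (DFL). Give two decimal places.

2.49

Interest = $125,998.00.
Pre-tax preferred-dividend burden = $13,000 ÷ (1 − 0.27) = $17,808.22.
DFL = EBIT ÷ [EBIT − I − D_p/(1−t)] = $240,000 ÷ [$240,000 − $125,998.00 − $17,808.22] = $240,000 ÷ $96,193.78 = 2.4950.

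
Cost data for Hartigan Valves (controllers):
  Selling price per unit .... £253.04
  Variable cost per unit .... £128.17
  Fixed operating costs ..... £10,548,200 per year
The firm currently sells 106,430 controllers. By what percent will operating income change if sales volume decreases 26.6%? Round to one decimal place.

At 106,430 units, contribution = 106,430 × £124.87 = £13,289,914.10.
Subtracting fixed costs: EBIT = £13,289,914.10 − £10,548,200 = £2,741,714.10.
Degree of operating leverage = £13,289,914.10 / £2,741,714.10 = 4.8473.
So EBIT moves 4.8473 × (-26.6%) = -128.9%.

-128.9%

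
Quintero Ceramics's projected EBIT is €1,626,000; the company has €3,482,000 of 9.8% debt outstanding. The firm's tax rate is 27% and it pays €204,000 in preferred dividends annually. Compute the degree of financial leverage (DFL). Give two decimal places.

1.62

Annual interest charges come to €341,236.00.
Pre-tax preferred-dividend burden = €204,000 ÷ (1 − 0.27) = €279,452.05.
DFL = EBIT ÷ [EBIT − I − D_p/(1−t)] = €1,626,000 ÷ [€1,626,000 − €341,236.00 − €279,452.05] = €1,626,000 ÷ €1,005,311.95 = 1.6174.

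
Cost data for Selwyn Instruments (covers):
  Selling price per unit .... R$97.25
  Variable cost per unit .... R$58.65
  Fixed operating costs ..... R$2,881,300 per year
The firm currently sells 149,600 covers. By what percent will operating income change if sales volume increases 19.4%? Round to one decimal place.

+38.7%

Total contribution margin = 149,600 × R$38.60 = R$5,774,560.00.
Operating income = contribution − fixed costs = R$5,774,560.00 − R$2,881,300 = R$2,893,260.00.
DOL = contribution ÷ EBIT = R$5,774,560.00 ÷ R$2,893,260.00 = 1.9959.
%ΔEBIT = DOL × %ΔSales = 1.9959 × +19.4% = +38.7%.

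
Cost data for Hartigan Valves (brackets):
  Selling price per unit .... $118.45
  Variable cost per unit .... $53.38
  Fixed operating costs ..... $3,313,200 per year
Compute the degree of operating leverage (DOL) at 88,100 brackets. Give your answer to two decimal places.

Total contribution margin = 88,100 × $65.07 = $5,732,667.00.
Subtracting fixed costs: EBIT = $5,732,667.00 − $3,313,200 = $2,419,467.00.
Degree of operating leverage = $5,732,667.00 / $2,419,467.00 = 2.3694.

2.37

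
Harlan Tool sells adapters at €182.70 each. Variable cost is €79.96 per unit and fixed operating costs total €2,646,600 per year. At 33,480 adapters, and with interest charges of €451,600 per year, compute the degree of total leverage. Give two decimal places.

At 33,480 units, contribution = 33,480 × €102.74 = €3,439,735.20.
Operating income = contribution − fixed costs = €3,439,735.20 − €2,646,600 = €793,135.20. Interest = €451,600.00.
DOL = €3,439,735.20 ÷ €793,135.20 = 4.3369; DFL = €793,135.20 ÷ €341,535.20 = 2.3223.
DCL = DOL × DFL = 4.3369 × 2.3223 = 10.0716.

10.07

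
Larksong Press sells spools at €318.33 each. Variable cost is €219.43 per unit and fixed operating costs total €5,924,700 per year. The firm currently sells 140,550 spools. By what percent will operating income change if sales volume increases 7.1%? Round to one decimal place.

+12.4%

Total contribution margin = 140,550 × €98.90 = €13,900,395.00.
EBIT = €13,900,395.00 − €5,924,700 = €7,975,695.00.
So DOL = total CM / EBIT = €13,900,395.00 / €7,975,695.00 = 1.7428.
So EBIT moves 1.7428 × (+7.1%) = +12.4%.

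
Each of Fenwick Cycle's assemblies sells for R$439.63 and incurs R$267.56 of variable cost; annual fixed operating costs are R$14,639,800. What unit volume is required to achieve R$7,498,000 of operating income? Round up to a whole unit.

Contribution margin per unit = R$439.63 − R$267.56 = R$172.07.
Need Q such that Q × R$172.07 − R$14,639,800 = R$7,498,000, i.e. Q = R$22,137,800 / R$172.07 = 128,655.78 → 128,656.

128,656 assemblies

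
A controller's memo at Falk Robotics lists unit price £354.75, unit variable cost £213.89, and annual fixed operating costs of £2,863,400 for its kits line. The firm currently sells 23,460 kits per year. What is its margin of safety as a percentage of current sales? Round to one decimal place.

13.4%

Unit CM = price − variable cost = £354.75 − £213.89 = £140.86. Break-even units = £2,863,400 ÷ £140.86 = 20,327.99; break-even revenue = 20,327.99 × £354.75 = £7,211,352.76.
Actual sales revenue = 23,460 × £354.75 = £8,322,435.00.
Margin of safety = (£8,322,435.00 − £7,211,352.76) ÷ £8,322,435.00 = 13.4%.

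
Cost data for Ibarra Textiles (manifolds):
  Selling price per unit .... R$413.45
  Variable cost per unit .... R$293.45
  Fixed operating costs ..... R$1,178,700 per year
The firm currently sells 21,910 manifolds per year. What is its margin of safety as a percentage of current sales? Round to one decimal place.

55.2%

Each unit contributes R$413.45 − R$293.45 = R$120.00. Break-even units = R$1,178,700 ÷ R$120.00 = 9,822.50; break-even revenue = 9,822.50 × R$413.45 = R$4,061,112.62.
Actual sales revenue = 21,910 × R$413.45 = R$9,058,689.50.
Margin of safety = (R$9,058,689.50 − R$4,061,112.62) ÷ R$9,058,689.50 = 55.2%.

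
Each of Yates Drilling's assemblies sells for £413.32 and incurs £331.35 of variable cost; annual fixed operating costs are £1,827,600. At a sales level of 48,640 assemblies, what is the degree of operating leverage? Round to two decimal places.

Total contribution margin = 48,640 × £81.97 = £3,987,020.80.
Subtracting fixed costs: EBIT = £3,987,020.80 − £1,827,600 = £2,159,420.80.
Degree of operating leverage = £3,987,020.80 / £2,159,420.80 = 1.8463.

1.85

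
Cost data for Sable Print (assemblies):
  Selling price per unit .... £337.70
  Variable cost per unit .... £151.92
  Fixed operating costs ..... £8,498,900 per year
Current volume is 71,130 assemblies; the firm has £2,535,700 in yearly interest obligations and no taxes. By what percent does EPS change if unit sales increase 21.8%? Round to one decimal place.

+132.1%

Total contribution margin = 71,130 × £185.78 = £13,214,531.40.
Operating income = contribution − fixed costs = £13,214,531.40 − £8,498,900 = £4,715,631.40.
Interest = £2,535,700.00, so EBIT − I = £2,179,931.40.
Degree of combined leverage = contribution ÷ (EBIT − I) = £13,214,531.40 ÷ £2,179,931.40 = 6.0619.
EPS therefore changes by 6.0619 × (+21.8%) = +132.1%.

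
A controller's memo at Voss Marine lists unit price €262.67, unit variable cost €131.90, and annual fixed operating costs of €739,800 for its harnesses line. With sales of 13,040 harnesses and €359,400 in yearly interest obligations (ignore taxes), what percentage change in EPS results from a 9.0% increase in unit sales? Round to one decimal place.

Contribution at this volume is 13,040 × €130.77 = €1,705,240.80.
EBIT = €1,705,240.80 − €739,800 = €965,440.80.
After interest of €359,400.00, pre-tax earnings = €606,040.80.
Degree of combined leverage = contribution ÷ (EBIT − I) = €1,705,240.80 ÷ €606,040.80 = 2.8137.
%ΔEPS = DCL × %ΔSales = 2.8137 × +9.0% = +25.3%.

+25.3%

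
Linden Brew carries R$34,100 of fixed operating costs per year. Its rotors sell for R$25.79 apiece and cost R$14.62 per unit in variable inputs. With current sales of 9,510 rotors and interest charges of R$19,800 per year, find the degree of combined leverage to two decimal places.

2.03

Total contribution margin = 9,510 × R$11.17 = R$106,226.70.
Subtracting fixed costs: EBIT = R$106,226.70 − R$34,100 = R$72,126.70. Interest = R$19,800.00.
DOL = R$106,226.70 ÷ R$72,126.70 = 1.4728; DFL = R$72,126.70 ÷ R$52,326.70 = 1.3784.
DCL = DOL × DFL = 1.4728 × 1.3784 = 2.0301.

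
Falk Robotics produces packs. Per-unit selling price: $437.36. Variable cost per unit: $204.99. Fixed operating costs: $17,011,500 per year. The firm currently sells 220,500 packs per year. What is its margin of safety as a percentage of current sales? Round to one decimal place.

66.8%

Unit CM = price − variable cost = $437.36 − $204.99 = $232.37. Break-even units = $17,011,500 ÷ $232.37 = 73,208.68; break-even revenue = 73,208.68 × $437.36 = $32,018,546.46.
Current sales = 220,500 × $437.36 = $96,437,880.00.
Margin of safety = ($96,437,880.00 − $32,018,546.46) ÷ $96,437,880.00 = 66.8%.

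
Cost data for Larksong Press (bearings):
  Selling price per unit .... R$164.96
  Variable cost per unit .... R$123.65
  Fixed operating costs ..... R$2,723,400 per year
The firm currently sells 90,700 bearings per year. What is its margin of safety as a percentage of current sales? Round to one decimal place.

27.3%

Unit CM = price − variable cost = R$164.96 − R$123.65 = R$41.31. Break-even units = R$2,723,400 ÷ R$41.31 = 65,925.93; break-even revenue = 65,925.93 × R$164.96 = R$10,875,140.74.
Actual sales revenue = 90,700 × R$164.96 = R$14,961,872.00.
Margin of safety = (R$14,961,872.00 − R$10,875,140.74) ÷ R$14,961,872.00 = 27.3%.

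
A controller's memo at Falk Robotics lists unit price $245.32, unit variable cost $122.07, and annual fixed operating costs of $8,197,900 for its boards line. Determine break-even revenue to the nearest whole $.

CM per unit = $245.32 − $122.07 = $123.25; CM ratio = $123.25 / $245.32 = 0.5024.
Break-even revenue = fixed costs × price ÷ CM = $8,197,900 × $245.32 ÷ $123.25 = $16,317,313.

$16,317,313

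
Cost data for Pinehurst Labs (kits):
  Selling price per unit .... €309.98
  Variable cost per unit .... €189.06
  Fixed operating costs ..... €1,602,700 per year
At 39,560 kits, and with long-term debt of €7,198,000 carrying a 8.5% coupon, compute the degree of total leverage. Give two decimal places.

1.86

At 39,560 units, contribution = 39,560 × €120.92 = €4,783,595.20.
EBIT = €4,783,595.20 − €1,602,700 = €3,180,895.20. Interest = €611,830.00, so EBIT − I = €2,569,065.20.
DCL = contribution ÷ (EBIT − I) = €4,783,595.20 ÷ €2,569,065.20 = 1.8620.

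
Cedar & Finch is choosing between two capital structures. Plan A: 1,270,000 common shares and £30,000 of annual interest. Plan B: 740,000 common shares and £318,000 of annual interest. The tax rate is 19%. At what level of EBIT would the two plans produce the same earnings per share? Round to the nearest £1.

£720,113

At indifference, (EBIT − 30,000)(1 − t)/1,270,000 = (EBIT − 318,000)(1 − t)/740,000.
The (1 − t) factor cancels: (EBIT − 30,000) × 740,000 = (EBIT − 318,000) × 1,270,000.
EBIT × (1,270,000 − 740,000) = 318,000 × 1,270,000 − 30,000 × 740,000 = 381,660,000,000, so EBIT = 381,660,000,000 ÷ 530,000 = 720,113.21.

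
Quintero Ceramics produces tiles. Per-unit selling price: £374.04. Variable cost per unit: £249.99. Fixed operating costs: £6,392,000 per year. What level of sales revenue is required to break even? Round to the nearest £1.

Contribution margin per unit = £374.04 − £249.99 = £124.05, a CM ratio of £124.05 ÷ £374.04 = 0.3316.
Break-even sales = FC ÷ CM ratio = £6,392,000 × £374.04 / £124.05 = £19,273,387.

£19,273,387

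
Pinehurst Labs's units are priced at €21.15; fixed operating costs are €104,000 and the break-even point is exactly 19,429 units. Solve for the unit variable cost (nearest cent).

€15.80

At break-even, FC = Q × (P − VC), so P − VC = €104,000 ÷ 19,429 = €5.3528.
Variable cost per unit = €21.15 − €5.3528 = €15.80.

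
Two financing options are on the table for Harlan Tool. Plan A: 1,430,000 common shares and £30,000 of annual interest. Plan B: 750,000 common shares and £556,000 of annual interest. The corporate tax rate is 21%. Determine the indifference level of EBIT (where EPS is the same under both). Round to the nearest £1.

£1,136,147

Set EPS_A = EPS_B: (EBIT − £30,000)(1 − 0.21) ÷ 1,430,000 = (EBIT − £556,000)(1 − 0.21) ÷ 750,000.
Cancelling (1 − t) and cross-multiplying: 750,000·(EBIT − 30,000) = 1,430,000·(EBIT − 556,000).
Solving, EBIT = (556,000·1,430,000 − 30,000·750,000) / (1,430,000 − 750,000) = 772,580,000,000 / 680,000 = 1,136,147.06.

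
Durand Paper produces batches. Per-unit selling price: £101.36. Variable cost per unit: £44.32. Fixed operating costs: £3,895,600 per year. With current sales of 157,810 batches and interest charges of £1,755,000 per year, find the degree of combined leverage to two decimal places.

Contribution at this volume is 157,810 × £57.04 = £9,001,482.40.
EBIT = £9,001,482.40 − £3,895,600 = £5,105,882.40. Interest = £1,755,000.00.
DOL = £9,001,482.40 ÷ £5,105,882.40 = 1.7630; DFL = £5,105,882.40 ÷ £3,350,882.40 = 1.5237.
Combined leverage = 1.7630 × 1.5237 = 2.6863.

2.69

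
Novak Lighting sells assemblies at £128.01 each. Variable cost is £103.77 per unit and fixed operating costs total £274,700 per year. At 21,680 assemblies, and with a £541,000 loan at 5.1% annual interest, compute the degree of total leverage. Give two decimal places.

2.35

Contribution at this volume is 21,680 × £24.24 = £525,523.20.
EBIT = £525,523.20 − £274,700 = £250,823.20. Interest = £27,591.00.
DOL = £525,523.20 ÷ £250,823.20 = 2.0952; DFL = £250,823.20 ÷ £223,232.20 = 1.1236.
DCL = DOL × DFL = 2.0952 × 1.1236 = 2.3542.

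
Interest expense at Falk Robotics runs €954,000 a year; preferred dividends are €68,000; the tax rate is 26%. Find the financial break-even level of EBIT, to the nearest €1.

Grossing the preferred dividend up to pre-tax terms: €68,000 / (1 − 0.26) = €91,891.89.
Financial break-even EBIT = interest + D_p ÷ (1 − t) = €954,000 + €91,891.89 = €1,045,891.89.

€1,045,892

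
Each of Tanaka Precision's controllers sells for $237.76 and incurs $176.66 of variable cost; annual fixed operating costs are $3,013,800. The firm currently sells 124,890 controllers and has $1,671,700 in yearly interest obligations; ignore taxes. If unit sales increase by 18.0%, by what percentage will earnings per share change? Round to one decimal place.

+46.6%

Total contribution margin = 124,890 × $61.10 = $7,630,779.00.
Subtracting fixed costs: EBIT = $7,630,779.00 − $3,013,800 = $4,616,979.00.
Interest = $1,671,700.00, so EBIT − I = $2,945,279.00.
Degree of combined leverage = contribution ÷ (EBIT − I) = $7,630,779.00 ÷ $2,945,279.00 = 2.5909.
%ΔEPS = DCL × %ΔSales = 2.5909 × +18.0% = +46.6%.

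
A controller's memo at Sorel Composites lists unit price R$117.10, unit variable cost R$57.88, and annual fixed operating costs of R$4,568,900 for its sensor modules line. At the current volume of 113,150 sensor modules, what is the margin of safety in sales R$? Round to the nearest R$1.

R$4,215,448

Unit CM = price − variable cost = R$117.10 − R$57.88 = R$59.22. Break-even units = R$4,568,900 ÷ R$59.22 = 77,151.30; break-even revenue = 77,151.30 × R$117.10 = R$9,034,417.26.
Current sales = 113,150 × R$117.10 = R$13,249,865.00.
Margin of safety = R$13,249,865.00 − R$9,034,417.26 = R$4,215,448.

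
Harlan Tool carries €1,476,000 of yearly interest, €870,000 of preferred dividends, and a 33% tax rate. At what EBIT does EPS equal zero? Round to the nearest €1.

Preferred dividends are paid after tax, so their pre-tax equivalent is €870,000 ÷ (1 − 0.33) = €1,298,507.46.
EPS = 0 when EBIT covers interest plus the pre-tax preferred burden: €1,476,000 + €1,298,507.46 = €2,774,507.46.

€2,774,507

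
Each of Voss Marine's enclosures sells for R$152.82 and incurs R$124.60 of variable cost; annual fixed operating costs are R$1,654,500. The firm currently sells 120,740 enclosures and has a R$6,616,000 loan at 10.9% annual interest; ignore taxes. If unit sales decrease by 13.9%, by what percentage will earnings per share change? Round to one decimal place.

-45.9%

Contribution at this volume is 120,740 × R$28.22 = R$3,407,282.80.
Operating income = contribution − fixed costs = R$3,407,282.80 − R$1,654,500 = R$1,752,782.80.
Interest = R$721,144.00, so EBIT − I = R$1,031,638.80.
Degree of combined leverage = contribution ÷ (EBIT − I) = R$3,407,282.80 ÷ R$1,031,638.80 = 3.3028.
EPS therefore changes by 3.3028 × (-13.9%) = -45.9%.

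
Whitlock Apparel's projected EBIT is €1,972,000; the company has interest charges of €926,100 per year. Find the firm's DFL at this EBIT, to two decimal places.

1.89

Interest = €926,100.00.
DFL = EBIT ÷ (EBIT − I) = €1,972,000 ÷ (€1,972,000 − €926,100.00) = €1,972,000 ÷ €1,045,900.00 = 1.8855.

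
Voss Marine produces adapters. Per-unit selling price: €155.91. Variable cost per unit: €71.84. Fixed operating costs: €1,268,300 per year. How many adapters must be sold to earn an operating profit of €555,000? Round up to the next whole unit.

21,688 adapters

Each unit contributes €155.91 − €71.84 = €84.07.
Need Q such that Q × €84.07 − €1,268,300 = €555,000, i.e. Q = €1,823,300 / €84.07 = 21,687.88 → 21,688.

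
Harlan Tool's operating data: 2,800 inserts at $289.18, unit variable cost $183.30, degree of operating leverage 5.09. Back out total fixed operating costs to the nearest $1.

At 2,800 units, contribution = 2,800 × $105.88 = $296,464.00.
Since DOL = CM ÷ EBIT, EBIT = $296,464.00 ÷ 5.09 = $58,244.40.
Fixed costs = CM − EBIT = $296,464.00 − $58,244.40 = $238,220.

$238,220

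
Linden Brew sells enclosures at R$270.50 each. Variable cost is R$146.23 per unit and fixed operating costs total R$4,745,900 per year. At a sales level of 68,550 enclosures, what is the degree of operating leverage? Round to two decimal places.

2.26

Total contribution margin = 68,550 × R$124.27 = R$8,518,708.50.
EBIT = R$8,518,708.50 − R$4,745,900 = R$3,772,808.50.
So DOL = total CM / EBIT = R$8,518,708.50 / R$3,772,808.50 = 2.2579.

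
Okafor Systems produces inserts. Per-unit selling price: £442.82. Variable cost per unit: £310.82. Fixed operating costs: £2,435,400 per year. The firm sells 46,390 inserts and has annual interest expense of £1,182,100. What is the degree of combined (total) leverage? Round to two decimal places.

2.44

Total contribution margin = 46,390 × £132.00 = £6,123,480.00.
Subtracting fixed costs: EBIT = £6,123,480.00 − £2,435,400 = £3,688,080.00. Interest = £1,182,100.00, so EBIT − I = £2,505,980.00.
DCL = contribution ÷ (EBIT − I) = £6,123,480.00 ÷ £2,505,980.00 = 2.4435.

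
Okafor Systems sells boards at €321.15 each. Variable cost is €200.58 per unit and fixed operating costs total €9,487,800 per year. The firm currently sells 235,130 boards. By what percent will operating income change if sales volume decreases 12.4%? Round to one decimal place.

Contribution at this volume is 235,130 × €120.57 = €28,349,624.10.
Operating income = contribution − fixed costs = €28,349,624.10 − €9,487,800 = €18,861,824.10.
So DOL = total CM / EBIT = €28,349,624.10 / €18,861,824.10 = 1.5030.
So EBIT moves 1.5030 × (-12.4%) = -18.6%.

-18.6%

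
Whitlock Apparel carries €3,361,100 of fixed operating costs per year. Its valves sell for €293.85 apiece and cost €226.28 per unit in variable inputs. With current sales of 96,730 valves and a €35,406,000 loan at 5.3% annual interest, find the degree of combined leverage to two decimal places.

Total contribution margin = 96,730 × €67.57 = €6,536,046.10.
Subtracting fixed costs: EBIT = €6,536,046.10 − €3,361,100 = €3,174,946.10. Interest = €1,876,518.00.
DOL = €6,536,046.10 ÷ €3,174,946.10 = 2.0586; DFL = €3,174,946.10 ÷ €1,298,428.10 = 2.4452.
DCL = DOL × DFL = 2.0586 × 2.4452 = 5.0337.

5.03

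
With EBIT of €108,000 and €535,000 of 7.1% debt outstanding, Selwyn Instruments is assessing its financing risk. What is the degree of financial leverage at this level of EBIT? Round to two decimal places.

Annual interest charges come to €37,985.00.
DFL = EBIT ÷ (EBIT − I) = €108,000 ÷ (€108,000 − €37,985.00) = €108,000 ÷ €70,015.00 = 1.5425.

1.54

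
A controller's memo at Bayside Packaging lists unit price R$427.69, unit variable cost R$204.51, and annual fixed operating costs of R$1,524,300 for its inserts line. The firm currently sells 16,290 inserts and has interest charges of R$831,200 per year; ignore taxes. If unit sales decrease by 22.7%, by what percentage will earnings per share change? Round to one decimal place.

At 16,290 units, contribution = 16,290 × R$223.18 = R$3,635,602.20.
EBIT = R$3,635,602.20 − R$1,524,300 = R$2,111,302.20.
After interest of R$831,200.00, pre-tax earnings = R$1,280,102.20.
Degree of combined leverage = contribution ÷ (EBIT − I) = R$3,635,602.20 ÷ R$1,280,102.20 = 2.8401.
%ΔEPS = DCL × %ΔSales = 2.8401 × -22.7% = -64.5%.

-64.5%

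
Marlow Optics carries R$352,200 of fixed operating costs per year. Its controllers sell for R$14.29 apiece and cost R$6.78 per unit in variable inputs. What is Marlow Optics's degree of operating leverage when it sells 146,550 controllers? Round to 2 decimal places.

1.47

Total contribution margin = 146,550 × R$7.51 = R$1,100,590.50.
EBIT = R$1,100,590.50 − R$352,200 = R$748,390.50.
So DOL = total CM / EBIT = R$1,100,590.50 / R$748,390.50 = 1.4706.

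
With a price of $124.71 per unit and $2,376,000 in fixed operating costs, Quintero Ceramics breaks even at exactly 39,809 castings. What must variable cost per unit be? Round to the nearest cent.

$65.03

At break-even, FC = Q × (P − VC), so P − VC = $2,376,000 ÷ 39,809 = $59.6850.
Hence VC = price − CM = $124.71 − $59.6850 = $65.03.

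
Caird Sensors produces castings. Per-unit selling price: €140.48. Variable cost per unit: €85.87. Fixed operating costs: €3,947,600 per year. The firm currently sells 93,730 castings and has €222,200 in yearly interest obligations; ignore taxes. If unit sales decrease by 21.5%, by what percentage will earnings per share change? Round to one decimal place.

Contribution at this volume is 93,730 × €54.61 = €5,118,595.30.
Operating income = contribution − fixed costs = €5,118,595.30 − €3,947,600 = €1,170,995.30.
After interest of €222,200.00, pre-tax earnings = €948,795.30.
Degree of combined leverage = contribution ÷ (EBIT − I) = €5,118,595.30 ÷ €948,795.30 = 5.3948.
%ΔEPS = DCL × %ΔSales = 5.3948 × -21.5% = -116.0%.

-116.0%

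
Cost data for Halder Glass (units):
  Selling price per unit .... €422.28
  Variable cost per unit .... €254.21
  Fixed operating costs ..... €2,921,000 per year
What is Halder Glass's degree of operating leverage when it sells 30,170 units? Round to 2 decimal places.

Contribution at this volume is 30,170 × €168.07 = €5,070,671.90.
EBIT = €5,070,671.90 − €2,921,000 = €2,149,671.90.
Degree of operating leverage = €5,070,671.90 / €2,149,671.90 = 2.3588.

2.36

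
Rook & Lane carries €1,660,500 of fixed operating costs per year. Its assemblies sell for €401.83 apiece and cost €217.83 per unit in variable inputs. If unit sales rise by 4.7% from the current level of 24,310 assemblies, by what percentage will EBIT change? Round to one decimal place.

+7.5%

Total contribution margin = 24,310 × €184.00 = €4,473,040.00.
Subtracting fixed costs: EBIT = €4,473,040.00 − €1,660,500 = €2,812,540.00.
Degree of operating leverage = €4,473,040.00 / €2,812,540.00 = 1.5904.
So EBIT moves 1.5904 × (+4.7%) = +7.5%.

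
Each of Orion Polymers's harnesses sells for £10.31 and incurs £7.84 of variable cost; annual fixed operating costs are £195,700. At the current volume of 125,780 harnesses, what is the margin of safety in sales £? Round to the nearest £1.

Unit CM = price − variable cost = £10.31 − £7.84 = £2.47. Break-even units = £195,700 ÷ £2.47 = 79,230.77; break-even revenue = 79,230.77 × £10.31 = £816,869.23.
Actual sales revenue = 125,780 × £10.31 = £1,296,791.80.
Margin of safety = £1,296,791.80 − £816,869.23 = £479,923.

£479,923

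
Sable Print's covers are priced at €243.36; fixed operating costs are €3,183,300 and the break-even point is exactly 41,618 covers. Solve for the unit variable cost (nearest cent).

€166.87

At break-even, FC = Q × (P − VC), so P − VC = €3,183,300 ÷ 41,618 = €76.4885.
Hence VC = price − CM = €243.36 − €76.4885 = €166.87.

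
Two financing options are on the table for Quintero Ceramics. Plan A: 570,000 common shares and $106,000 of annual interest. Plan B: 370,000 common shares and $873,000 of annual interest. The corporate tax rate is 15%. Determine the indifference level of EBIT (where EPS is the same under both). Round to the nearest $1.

$2,291,950

At indifference, (EBIT − 106,000)(1 − t)/570,000 = (EBIT − 873,000)(1 − t)/370,000.
Cancelling (1 − t) and cross-multiplying: 370,000·(EBIT − 106,000) = 570,000·(EBIT − 873,000).
EBIT × (570,000 − 370,000) = 873,000 × 570,000 − 106,000 × 370,000 = 458,390,000,000, so EBIT = 458,390,000,000 ÷ 200,000 = 2,291,950.00.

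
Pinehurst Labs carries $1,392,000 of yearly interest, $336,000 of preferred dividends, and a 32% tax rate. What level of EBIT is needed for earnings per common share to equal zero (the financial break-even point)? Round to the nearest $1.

Preferred dividends are paid after tax, so their pre-tax equivalent is $336,000 ÷ (1 − 0.32) = $494,117.65.
EPS = 0 when EBIT covers interest plus the pre-tax preferred burden: $1,392,000 + $494,117.65 = $1,886,117.65.

$1,886,118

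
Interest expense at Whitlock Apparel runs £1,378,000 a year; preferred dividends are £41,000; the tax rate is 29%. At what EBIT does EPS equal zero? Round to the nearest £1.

£1,435,746

Grossing the preferred dividend up to pre-tax terms: £41,000 / (1 − 0.29) = £57,746.48.
EPS = 0 when EBIT covers interest plus the pre-tax preferred burden: £1,378,000 + £57,746.48 = £1,435,746.48.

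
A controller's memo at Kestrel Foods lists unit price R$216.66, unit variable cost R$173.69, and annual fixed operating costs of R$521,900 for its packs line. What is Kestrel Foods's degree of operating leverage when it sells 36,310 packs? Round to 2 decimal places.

At 36,310 units, contribution = 36,310 × R$42.97 = R$1,560,240.70.
EBIT = R$1,560,240.70 − R$521,900 = R$1,038,340.70.
So DOL = total CM / EBIT = R$1,560,240.70 / R$1,038,340.70 = 1.5026.

1.50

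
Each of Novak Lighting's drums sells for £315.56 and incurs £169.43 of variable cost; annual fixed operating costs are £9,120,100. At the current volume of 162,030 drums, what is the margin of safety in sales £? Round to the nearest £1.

£31,435,814

Each unit contributes £315.56 − £169.43 = £146.13. Break-even units = £9,120,100 ÷ £146.13 = 62,410.87; break-even revenue = 62,410.87 × £315.56 = £19,694,373.20.
Current sales = 162,030 × £315.56 = £51,130,186.80.
Margin of safety = £51,130,186.80 − £19,694,373.20 = £31,435,814.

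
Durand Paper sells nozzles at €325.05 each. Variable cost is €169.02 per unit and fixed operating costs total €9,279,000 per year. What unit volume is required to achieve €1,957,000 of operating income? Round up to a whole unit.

Contribution margin per unit = €325.05 − €169.02 = €156.03.
Need Q such that Q × €156.03 − €9,279,000 = €1,957,000, i.e. Q = €11,236,000 / €156.03 = 72,011.79 → 72,012.

72,012 nozzles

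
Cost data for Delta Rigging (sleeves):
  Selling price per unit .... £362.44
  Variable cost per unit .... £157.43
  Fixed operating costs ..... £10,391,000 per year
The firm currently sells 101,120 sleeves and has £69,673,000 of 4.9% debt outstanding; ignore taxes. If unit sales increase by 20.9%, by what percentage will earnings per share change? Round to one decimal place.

+62.6%

Total contribution margin = 101,120 × £205.01 = £20,730,611.20.
Subtracting fixed costs: EBIT = £20,730,611.20 − £10,391,000 = £10,339,611.20.
Interest = £3,413,977.00, so EBIT − I = £6,925,634.20.
Degree of combined leverage = contribution ÷ (EBIT − I) = £20,730,611.20 ÷ £6,925,634.20 = 2.9933.
EPS therefore changes by 2.9933 × (+20.9%) = +62.6%.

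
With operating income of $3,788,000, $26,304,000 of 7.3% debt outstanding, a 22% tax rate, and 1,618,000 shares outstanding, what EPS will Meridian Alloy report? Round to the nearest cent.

$0.90

Interest = $1,920,192.00, so EBT = $3,788,000 − $1,920,192.00 = $1,867,808.00.
After tax at 22%: net income = $1,867,808.00 × 0.78 = $1,456,890.24.
Per share: $1,456,890.24 / 1,618,000 shares = $0.90.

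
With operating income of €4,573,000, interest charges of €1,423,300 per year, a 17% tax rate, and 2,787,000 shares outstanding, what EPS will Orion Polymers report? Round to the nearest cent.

Pre-tax income = €4,573,000 − €1,423,300.00 = €3,149,700.00.
After tax at 17%: net income = €3,149,700.00 × 0.83 = €2,614,251.00.
Per share: €2,614,251.00 / 2,787,000 shares = €0.94.

€0.94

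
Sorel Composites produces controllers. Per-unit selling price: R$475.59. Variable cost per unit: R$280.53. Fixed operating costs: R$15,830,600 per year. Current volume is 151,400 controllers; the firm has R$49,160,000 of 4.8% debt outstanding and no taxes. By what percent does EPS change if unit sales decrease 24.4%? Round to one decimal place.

-63.5%

Contribution at this volume is 151,400 × R$195.06 = R$29,532,084.00.
Operating income = contribution − fixed costs = R$29,532,084.00 − R$15,830,600 = R$13,701,484.00.
Interest = R$2,359,680.00, so EBIT − I = R$11,341,804.00.
Degree of combined leverage = contribution ÷ (EBIT − I) = R$29,532,084.00 ÷ R$11,341,804.00 = 2.6038.
%ΔEPS = DCL × %ΔSales = 2.6038 × -24.4% = -63.5%.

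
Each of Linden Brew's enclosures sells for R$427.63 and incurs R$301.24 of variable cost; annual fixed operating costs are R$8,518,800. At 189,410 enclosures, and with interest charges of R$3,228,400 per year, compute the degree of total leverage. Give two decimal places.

1.96

At 189,410 units, contribution = 189,410 × R$126.39 = R$23,939,529.90.
EBIT = R$23,939,529.90 − R$8,518,800 = R$15,420,729.90. Interest = R$3,228,400.00.
DOL = R$23,939,529.90 ÷ R$15,420,729.90 = 1.5524; DFL = R$15,420,729.90 ÷ R$12,192,329.90 = 1.2648.
Combined leverage = 1.5524 × 1.2648 = 1.9635.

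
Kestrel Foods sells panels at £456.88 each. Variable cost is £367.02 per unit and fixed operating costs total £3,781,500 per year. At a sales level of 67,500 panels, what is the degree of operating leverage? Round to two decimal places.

2.66

Total contribution margin = 67,500 × £89.86 = £6,065,550.00.
Operating income = contribution − fixed costs = £6,065,550.00 − £3,781,500 = £2,284,050.00.
So DOL = total CM / EBIT = £6,065,550.00 / £2,284,050.00 = 2.6556.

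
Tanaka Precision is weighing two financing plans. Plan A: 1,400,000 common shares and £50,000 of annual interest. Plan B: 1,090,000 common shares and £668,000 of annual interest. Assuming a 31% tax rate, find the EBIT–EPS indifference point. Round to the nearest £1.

Set EPS_A = EPS_B: (EBIT − £50,000)(1 − 0.31) ÷ 1,400,000 = (EBIT − £668,000)(1 − 0.31) ÷ 1,090,000.
The (1 − t) factor cancels: (EBIT − 50,000) × 1,090,000 = (EBIT − 668,000) × 1,400,000.
Solving, EBIT = (668,000·1,400,000 − 50,000·1,090,000) / (1,400,000 − 1,090,000) = 880,700,000,000 / 310,000 = 2,840,967.74.

£2,840,968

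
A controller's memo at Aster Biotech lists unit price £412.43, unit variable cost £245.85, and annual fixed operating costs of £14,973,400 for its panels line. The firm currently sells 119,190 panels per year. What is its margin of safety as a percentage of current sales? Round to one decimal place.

Each unit contributes £412.43 − £245.85 = £166.58. Break-even units = £14,973,400 ÷ £166.58 = 89,887.14; break-even revenue = 89,887.14 × £412.43 = £37,072,153.69.
Actual sales revenue = 119,190 × £412.43 = £49,157,531.70.
Margin of safety = (£49,157,531.70 − £37,072,153.69) ÷ £49,157,531.70 = 24.6%.

24.6%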